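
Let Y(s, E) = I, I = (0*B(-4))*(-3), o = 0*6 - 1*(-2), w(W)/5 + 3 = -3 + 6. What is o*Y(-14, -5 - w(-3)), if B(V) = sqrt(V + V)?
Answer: 0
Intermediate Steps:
B(V) = sqrt(2)*sqrt(V) (B(V) = sqrt(2*V) = sqrt(2)*sqrt(V))
w(W) = 0 (w(W) = -15 + 5*(-3 + 6) = -15 + 5*3 = -15 + 15 = 0)
o = 2 (o = 0 + 2 = 2)
I = 0 (I = (0*(sqrt(2)*sqrt(-4)))*(-3) = (0*(sqrt(2)*(2*I)))*(-3) = (0*(2*I*sqrt(2)))*(-3) = 0*(-3) = 0)
Y(s, E) = 0
o*Y(-14, -5 - w(-3)) = 2*0 = 0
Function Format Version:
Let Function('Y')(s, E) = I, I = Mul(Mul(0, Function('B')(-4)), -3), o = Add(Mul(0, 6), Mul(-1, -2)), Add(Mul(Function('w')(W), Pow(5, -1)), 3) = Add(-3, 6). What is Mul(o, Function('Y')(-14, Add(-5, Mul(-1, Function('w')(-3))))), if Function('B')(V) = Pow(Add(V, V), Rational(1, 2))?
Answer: 0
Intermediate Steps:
Function('B')(V) = Mul(Pow(2, Rational(1, 2)), Pow(V, Rational(1, 2))) (Function('B')(V) = Pow(Mul(2, V), Rational(1, 2)) = Mul(Pow(2, Rational(1, 2)), Pow(V, Rational(1, 2))))
Function('w')(W) = 0 (Function('w')(W) = Add(-15, Mul(5, Add(-3, 6))) = Add(-15, Mul(5, 3)) = Add(-15, 15) = 0)
o = 2 (o = Add(0, 2) = 2)
I = 0 (I = Mul(Mul(0, Mul(Pow(2, Rational(1, 2)), Pow(-4, Rational(1, 2)))), -3) = Mul(Mul(0, Mul(Pow(2, Rational(1, 2)), Mul(2, I))), -3) = Mul(Mul(0, Mul(2, I, Pow(2, Rational(1, 2)))), -3) = Mul(0, -3) = 0)
Function('Y')(s, E) = 0
Mul(o, Function('Y')(-14, Add(-5, Mul(-1, Function('w')(-3))))) = Mul(2, 0) = 0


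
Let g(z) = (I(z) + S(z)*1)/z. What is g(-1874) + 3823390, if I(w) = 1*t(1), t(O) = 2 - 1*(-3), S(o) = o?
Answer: 7165034729/1874 ≈ 3.8234e+6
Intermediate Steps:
t(O) = 5 (t(O) = 2 + 3 = 5)
I(w) = 5 (I(w) = 1*5 = 5)
g(z) = (5 + z)/z (g(z) = (5 + z*1)/z = (5 + z)/z)
g(-1874) + 3823390 = (5 - 1874)/(-1874) + 3823390 = -1/1874*(-1869) + 3823390 = 1869/1874 + 3823390 = 7165034729/1874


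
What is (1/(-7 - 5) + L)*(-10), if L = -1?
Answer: 65/6 ≈ 10.833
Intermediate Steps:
(1/(-7 - 5) + L)*(-10) = (1/(-7 - 5) - 1)*(-10) = (1/(-12) - 1)*(-10) = (-1/12 - 1)*(-10) = -13/12*(-10) = 65/6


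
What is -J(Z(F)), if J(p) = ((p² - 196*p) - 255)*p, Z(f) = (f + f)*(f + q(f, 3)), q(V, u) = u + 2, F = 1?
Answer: 29556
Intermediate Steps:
q(V, u) = 2 + u
Z(f) = 2*f*(5 + f) (Z(f) = (f + f)*(f + (2 + 3)) = (2*f)*(f + 5) = (2*f)*(5 + f) = 2*f*(5 + f))
J(p) = p*(-255 + p² - 196*p) (J(p) = (-255 + p² - 196*p)*p = p*(-255 + p² - 196*p))
-J(Z(F)) = -2*1*(5 + 1)*(-255 + (2*1*(5 + 1))² - 392*(5 + 1)) = -2*1*6*(-255 + (2*1*6)² - 392*6) = -12*(-255 + 12² - 196*12) = -12*(-255 + 144 - 2352) = -12*(-2463) = -1*(-29556) = 29556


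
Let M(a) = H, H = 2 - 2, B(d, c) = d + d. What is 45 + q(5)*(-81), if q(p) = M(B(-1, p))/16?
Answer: 45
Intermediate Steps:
B(d, c) = 2*d
H = 0
M(a) = 0
q(p) = 0 (q(p) = 0/16 = 0*(1/16) = 0)
45 + q(5)*(-81) = 45 + 0*(-81) = 45 + 0 = 45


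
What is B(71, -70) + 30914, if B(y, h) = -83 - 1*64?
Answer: 30767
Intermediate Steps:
B(y, h) = -147 (B(y, h) = -83 - 64 = -147)
B(71, -70) + 30914 = -147 + 30914 = 30767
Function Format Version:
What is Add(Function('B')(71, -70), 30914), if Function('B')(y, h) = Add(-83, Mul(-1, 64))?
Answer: 30767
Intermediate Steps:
Function('B')(y, h) = -147 (Function('B')(y, h) = Add(-83, -64) = -147)
Add(Function('B')(71, -70), 30914) = Add(-147, 30914) = 30767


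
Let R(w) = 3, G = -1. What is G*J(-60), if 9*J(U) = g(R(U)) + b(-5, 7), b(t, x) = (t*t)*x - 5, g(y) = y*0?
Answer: -170/9 ≈ -18.889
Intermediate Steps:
g(y) = 0
b(t, x) = -5 + x*t² (b(t, x) = t²*x - 5 = x*t² - 5 = -5 + x*t²)
J(U) = 170/9 (J(U) = (0 + (-5 + 7*(-5)²))/9 = (0 + (-5 + 7*25))/9 = (0 + (-5 + 175))/9 = (0 + 170)/9 = (⅑)*170 = 170/9)
G*J(-60) = -1*170/9 = -170/9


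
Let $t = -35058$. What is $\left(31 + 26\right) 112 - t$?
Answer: $41442$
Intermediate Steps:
$\left(31 + 26\right) 112 - t = \left(31 + 26\right) 112 - -35058 = 57 \cdot 112 + 35058 = 6384 + 35058 = 41442$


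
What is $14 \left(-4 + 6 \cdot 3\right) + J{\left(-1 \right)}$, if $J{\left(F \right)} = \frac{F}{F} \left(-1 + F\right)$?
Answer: $194$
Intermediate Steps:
$J{\left(F \right)} = -1 + F$ ($J{\left(F \right)} = 1 \left(-1 + F\right) = -1 + F$)
$14 \left(-4 + 6 \cdot 3\right) + J{\left(-1 \right)} = 14 \left(-4 + 6 \cdot 3\right) - 2 = 14 \left(-4 + 18\right) - 2 = 14 \cdot 14 - 2 = 196 - 2 = 194$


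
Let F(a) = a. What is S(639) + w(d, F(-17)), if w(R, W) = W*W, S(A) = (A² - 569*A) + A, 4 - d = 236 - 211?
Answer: 45658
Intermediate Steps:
d = -21 (d = 4 - (236 - 211) = 4 - 1*25 = 4 - 25 = -21)
S(A) = A² - 568*A
w(R, W) = W²
S(639) + w(d, F(-17)) = 639*(-568 + 639) + (-17)² = 639*71 + 289 = 45369 + 289 = 45658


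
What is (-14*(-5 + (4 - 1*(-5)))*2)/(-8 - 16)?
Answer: 14/3 ≈ 4.6667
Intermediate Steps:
(-14*(-5 + (4 - 1*(-5)))*2)/(-8 - 16) = -14*(-5 + (4 + 5))*2/(-24) = -14*(-5 + 9)*2*(-1/24) = -56*2*(-1/24) = -14*8*(-1/24) = -112*(-1/24) = 14/3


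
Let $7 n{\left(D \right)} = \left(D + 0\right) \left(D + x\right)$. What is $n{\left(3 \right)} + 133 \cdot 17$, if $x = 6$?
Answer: $\frac{15854}{7} \approx 2264.9$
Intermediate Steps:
$n{\left(D \right)} = \frac{D \left(6 + D\right)}{7}$ ($n{\left(D \right)} = \frac{\left(D + 0\right) \left(D + 6\right)}{7} = \frac{D \left(6 + D\right)}{7}$)
$n{\left(3 \right)} + 133 \cdot 17 = \frac{1}{7} \cdot 3 \left(6 + 3\right) + 133 \cdot 17 = \frac{1}{7} \cdot 3 \cdot 9 + 2261 = \frac{27}{7} + 2261 = \frac{15854}{7}$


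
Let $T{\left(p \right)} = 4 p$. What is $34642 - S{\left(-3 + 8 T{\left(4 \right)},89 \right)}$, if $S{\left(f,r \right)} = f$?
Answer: $34517$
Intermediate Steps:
$34642 - S{\left(-3 + 8 T{\left(4 \right)},89 \right)} = 34642 - \left(-3 + 8 \cdot 4 \cdot 4\right) = 34642 - \left(-3 + 8 \cdot 16\right) = 34642 - \left(-3 + 128\right) = 34642 - 125 = 34517$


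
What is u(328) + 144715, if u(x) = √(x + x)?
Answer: 144715 + 4*√41 ≈ 1.4474e+5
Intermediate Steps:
u(x) = √2*√x (u(x) = √(2*x) = √2*√x)
u(328) + 144715 = √2*√328 + 144715 = √2*(2*√82) + 144715 = 4*√41 + 144715 = 144715 + 4*√41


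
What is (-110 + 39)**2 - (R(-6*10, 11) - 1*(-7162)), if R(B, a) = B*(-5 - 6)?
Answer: -2781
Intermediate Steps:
R(B, a) = -11*B (R(B, a) = B*(-11) = -11*B)
(-110 + 39)**2 - (R(-6*10, 11) - 1*(-7162)) = (-110 + 39)**2 - (-(-66)*10 - 1*(-7162)) = (-71)**2 - (-11*(-60) + 7162) = 5041 - (660 + 7162) = 5041 - 1*7822 = 5041 - 7822 = -2781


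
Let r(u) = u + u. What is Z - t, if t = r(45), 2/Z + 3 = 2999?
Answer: -134819/1498 ≈ -89.999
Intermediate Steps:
r(u) = 2*u
Z = 1/1498 (Z = 2/(-3 + 2999) = 2/2996 = 2*(1/2996) = 1/1498 ≈ 0.00066756)
t = 90 (t = 2*45 = 90)
Z - t = 1/1498 - 1*90 = 1/1498 - 90 = -134819/1498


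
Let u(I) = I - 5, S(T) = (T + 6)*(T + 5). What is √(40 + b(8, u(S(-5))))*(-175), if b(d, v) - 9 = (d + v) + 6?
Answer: -175*√58 ≈ -1332.8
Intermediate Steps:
S(T) = (5 + T)*(6 + T) (S(T) = (6 + T)*(5 + T) = (5 + T)*(6 + T))
u(I) = -5 + I
b(d, v) = 15 + d + v (b(d, v) = 9 + ((d + v) + 6) = 9 + (6 + d + v) = 15 + d + v)
√(40 + b(8, u(S(-5))))*(-175) = √(40 + (15 + 8 + (-5 + (30 + (-5)² + 11*(-5)))))*(-175) = √(40 + (15 + 8 + (-5 + (30 + 25 - 55))))*(-175) = √(40 + (15 + 8 + (-5 + 0)))*(-175) = √(40 + (15 + 8 - 5))*(-175) = √(40 + 18)*(-175) = √58*(-175) = -175*√58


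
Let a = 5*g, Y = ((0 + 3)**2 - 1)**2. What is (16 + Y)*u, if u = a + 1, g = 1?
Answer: 480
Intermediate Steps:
Y = 64 (Y = (3**2 - 1)**2 = (9 - 1)**2 = 8**2 = 64)
a = 5 (a = 5*1 = 5)
u = 6 (u = 5 + 1 = 6)
(16 + Y)*u = (16 + 64)*6 = 80*6 = 480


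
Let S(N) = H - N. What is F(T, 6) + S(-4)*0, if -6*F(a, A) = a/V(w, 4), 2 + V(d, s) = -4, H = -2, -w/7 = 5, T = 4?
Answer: 1/9 ≈ 0.11111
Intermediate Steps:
w = -35 (w = -7*5 = -35)
V(d, s) = -6 (V(d, s) = -2 - 4 = -6)
S(N) = -2 - N
F(a, A) = a/36 (F(a, A) = -a/(6*(-6)) = -a*(-1)/(6*6) = -(-1)*a/36 = a/36)
F(T, 6) + S(-4)*0 = (1/36)*4 + (-2 - 1*(-4))*0 = 1/9 + (-2 + 4)*0 = 1/9 + 2*0 = 1/9 + 0 = 1/9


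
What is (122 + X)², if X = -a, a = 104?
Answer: 324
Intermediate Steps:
X = -104 (X = -1*104 = -104)
(122 + X)² = (122 - 104)² = 18² = 324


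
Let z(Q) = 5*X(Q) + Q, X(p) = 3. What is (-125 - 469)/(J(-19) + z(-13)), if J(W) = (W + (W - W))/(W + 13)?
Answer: -3564/31 ≈ -114.97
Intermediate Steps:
J(W) = W/(13 + W) (J(W) = (W + 0)/(13 + W) = W/(13 + W))
z(Q) = 15 + Q (z(Q) = 5*3 + Q = 15 + Q)
(-125 - 469)/(J(-19) + z(-13)) = (-125 - 469)/(-19/(13 - 19) + (15 - 13)) = -594/(-19/(-6) + 2) = -594/(-19*(-⅙) + 2) = -594/(19/6 + 2) = -594/31/6 = -594*6/31 = -3564/31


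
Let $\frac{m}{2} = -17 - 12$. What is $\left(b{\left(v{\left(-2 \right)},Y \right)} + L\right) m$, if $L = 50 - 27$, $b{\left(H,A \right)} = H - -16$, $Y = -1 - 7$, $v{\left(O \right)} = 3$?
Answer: $-2436$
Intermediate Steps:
$Y = -8$ ($Y = -1 - 7 = -8$)
$b{\left(H,A \right)} = 16 + H$ ($b{\left(H,A \right)} = H + 16 = 16 + H$)
$m = -58$ ($m = 2 \left(-17 - 12\right) = 2 \left(-29\right) = -58$)
$L = 23$ ($L = 50 - 27 = 23$)
$\left(b{\left(v{\left(-2 \right)},Y \right)} + L\right) m = \left(\left(16 + 3\right) + 23\right) \left(-58\right) = \left(19 + 23\right) \left(-58\right) = 42 \left(-58\right) = -2436$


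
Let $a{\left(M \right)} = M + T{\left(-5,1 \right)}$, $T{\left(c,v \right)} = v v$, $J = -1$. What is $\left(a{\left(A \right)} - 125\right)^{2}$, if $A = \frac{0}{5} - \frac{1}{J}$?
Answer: $15129$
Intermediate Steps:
$T{\left(c,v \right)} = v^{2}$
$A = 1$ ($A = \frac{0}{5} - \frac{1}{-1} = 0 \cdot \frac{1}{5} - -1 = 0 + 1 = 1$)
$a{\left(M \right)} = 1 + M$ ($a{\left(M \right)} = M + 1^{2} = M + 1 = 1 + M$)
$\left(a{\left(A \right)} - 125\right)^{2} = \left(\left(1 + 1\right) - 125\right)^{2} = \left(2 - 125\right)^{2} = \left(-123\right)^{2} = 15129$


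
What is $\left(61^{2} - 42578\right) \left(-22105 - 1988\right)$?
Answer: $936181701$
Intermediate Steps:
$\left(61^{2} - 42578\right) \left(-22105 - 1988\right) = \left(3721 - 42578\right) \left(-24093\right) = \left(-38857\right) \left(-24093\right) = 936181701$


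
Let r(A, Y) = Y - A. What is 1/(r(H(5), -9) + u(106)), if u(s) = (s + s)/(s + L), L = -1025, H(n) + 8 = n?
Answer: -919/5726 ≈ -0.16050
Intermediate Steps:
H(n) = -8 + n
u(s) = 2*s/(-1025 + s) (u(s) = (s + s)/(s - 1025) = (2*s)/(-1025 + s) = 2*s/(-1025 + s))
1/(r(H(5), -9) + u(106)) = 1/((-9 - (-8 + 5)) + 2*106/(-1025 + 106)) = 1/((-9 - 1*(-3)) + 2*106/(-919)) = 1/((-9 + 3) + 2*106*(-1/919)) = 1/(-6 - 212/919) = 1/(-5726/919) = -919/5726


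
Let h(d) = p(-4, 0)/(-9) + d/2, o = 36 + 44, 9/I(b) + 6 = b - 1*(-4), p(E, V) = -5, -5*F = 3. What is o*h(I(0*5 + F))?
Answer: -11000/117 ≈ -94.017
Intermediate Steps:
F = -⅗ (F = -⅕*3 = -⅗ ≈ -0.60000)
I(b) = 9/(-2 + b) (I(b) = 9/(-6 + (b - 1*(-4))) = 9/(-6 + (b + 4)) = 9/(-6 + (4 + b)) = 9/(-2 + b))
o = 80
h(d) = 5/9 + d/2 (h(d) = -5/(-9) + d/2 = -5*(-⅑) + d*(½) = 5/9 + d/2)
o*h(I(0*5 + F)) = 80*(5/9 + (9/(-2 + (0*5 - ⅗)))/2) = 80*(5/9 + (9/(-2 + (0 - ⅗)))/2) = 80*(5/9 + (9/(-2 - ⅗))/2) = 80*(5/9 + (9/(-13/5))/2) = 80*(5/9 + (9*(-5/13))/2) = 80*(5/9 + (½)*(-45/13)) = 80*(5/9 - 45/26) = 80*(-275/234) = -11000/117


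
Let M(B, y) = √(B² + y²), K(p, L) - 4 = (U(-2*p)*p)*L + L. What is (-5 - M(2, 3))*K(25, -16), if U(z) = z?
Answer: -99940 - 19988*√13 ≈ -1.7201e+5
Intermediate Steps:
K(p, L) = 4 + L - 2*L*p² (K(p, L) = 4 + (((-2*p)*p)*L + L) = 4 + ((-2*p²)*L + L) = 4 + (-2*L*p² + L) = 4 + (L - 2*L*p²) = 4 + L - 2*L*p²)
(-5 - M(2, 3))*K(25, -16) = (-5 - √(2² + 3²))*(4 - 16 - 2*(-16)*25²) = (-5 - √(4 + 9))*(4 - 16 - 2*(-16)*625) = (-5 - √13)*(4 - 16 + 20000) = (-5 - √13)*19988 = -99940 - 19988*√13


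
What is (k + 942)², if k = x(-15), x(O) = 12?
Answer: 910116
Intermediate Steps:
k = 12
(k + 942)² = (12 + 942)² = 954² = 910116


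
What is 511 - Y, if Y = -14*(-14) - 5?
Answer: 320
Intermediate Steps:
Y = 191 (Y = 196 - 5 = 191)
511 - Y = 511 - 1*191 = 511 - 191 = 320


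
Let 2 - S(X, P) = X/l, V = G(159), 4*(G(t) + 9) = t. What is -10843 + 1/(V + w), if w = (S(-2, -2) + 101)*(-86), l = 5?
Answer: -1921737439/177233 ≈ -10843.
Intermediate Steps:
G(t) = -9 + t/4
V = 123/4 (V = -9 + (1/4)*159 = -9 + 159/4 = 123/4 ≈ 30.750)
S(X, P) = 2 - X/5
w = -44462/5 (w = ((2 - 1/5*(-2)) + 101)*(-86) = ((2 + 2/5) + 101)*(-86) = (12/5 + 101)*(-86) = (517/5)*(-86) = -44462/5 ≈ -8892.4)
-10843 + 1/(V + w) = -10843 + 1/(123/4 - 44462/5) = -10843 + 1/(-177233/20) = -10843 - 20/177233 = -1921737439/177233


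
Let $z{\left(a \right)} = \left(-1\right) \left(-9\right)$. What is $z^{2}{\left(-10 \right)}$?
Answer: $81$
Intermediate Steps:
$z{\left(a \right)} = 9$
$z^{2}{\left(-10 \right)} = 9^{2} = 81$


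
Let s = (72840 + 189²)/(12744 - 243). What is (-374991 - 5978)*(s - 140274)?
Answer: 222670883498299/4167 ≈ 5.3437e+10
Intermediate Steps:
s = 36187/4167 (s = (72840 + 35721)/12501 = 108561*(1/12501) = 36187/4167 ≈ 8.6842)
(-374991 - 5978)*(s - 140274) = (-374991 - 5978)*(36187/4167 - 140274) = -380969*(-584485571/4167) = 222670883498299/4167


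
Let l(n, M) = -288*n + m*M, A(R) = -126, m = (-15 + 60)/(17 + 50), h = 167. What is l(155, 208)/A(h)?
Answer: 165640/469 ≈ 353.18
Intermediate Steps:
m = 45/67 ≈ 0.67164
l(n, M) = -288*n + 45*M/67
l(155, 208)/A(h) = (-288*155 + (45/67)*208)/(-126) = (-44640 + 9360/67)*(-1/126) = -2981520/67*(-1/126) = 165640/469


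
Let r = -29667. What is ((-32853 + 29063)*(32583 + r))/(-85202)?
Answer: 5525820/42601 ≈ 129.71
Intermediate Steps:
((-32853 + 29063)*(32583 + r))/(-85202) = ((-32853 + 29063)*(32583 - 29667))/(-85202) = -3790*2916*(-1/85202) = -11051640*(-1/85202) = 5525820/42601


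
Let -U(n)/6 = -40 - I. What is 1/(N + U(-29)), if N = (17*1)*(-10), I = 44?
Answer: 1/334 ≈ 0.0029940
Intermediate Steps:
U(n) = 504 (U(n) = -6*(-40 - 1*44) = -6*(-40 - 44) = -6*(-84) = 504)
N = -170 (N = 17*(-10) = -170)
1/(N + U(-29)) = 1/(-170 + 504) = 1/334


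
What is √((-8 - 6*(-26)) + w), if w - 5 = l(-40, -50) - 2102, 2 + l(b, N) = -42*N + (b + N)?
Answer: √59 ≈ 7.6811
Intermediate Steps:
l(b, N) = -2 + b - 41*N (l(b, N) = -2 + (-42*N + (b + N)) = -2 + (-42*N + (N + b)) = -2 + (b - 41*N) = -2 + b - 41*N)
w = -89 (w = 5 + ((-2 - 40 - 41*(-50)) - 2102) = 5 + ((-2 - 40 + 2050) - 2102) = 5 + (2008 - 2102) = 5 - 94 = -89)
√((-8 - 6*(-26)) + w) = √((-8 - 6*(-26)) - 89) = √((-8 + 156) - 89) = √(148 - 89) = √59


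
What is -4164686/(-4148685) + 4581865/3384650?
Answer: 1324188762697/561673867410 ≈ 2.3576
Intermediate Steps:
-4164686/(-4148685) + 4581865/3384650 = -4164686*(-1/4148685) + 4581865*(1/3384650) = 4164686/4148685 + 916373/676930 = 1324188762697/561673867410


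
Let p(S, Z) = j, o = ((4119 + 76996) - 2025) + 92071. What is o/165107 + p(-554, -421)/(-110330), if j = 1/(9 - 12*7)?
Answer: 1416314649857/1366219148250 ≈ 1.0367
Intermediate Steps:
o = 171161 (o = (81115 - 2025) + 92071 = 79090 + 92071 = 171161)
j = -1/75 (j = 1/(9 - 84) = 1/(-75) = -1/75 ≈ -0.013333)
p(S, Z) = -1/75
o/165107 + p(-554, -421)/(-110330) = 171161/165107 - 1/75/(-110330) = 171161*(1/165107) - 1/75*(-1/110330) = 171161/165107 + 1/8274750 = 1416314649857/1366219148250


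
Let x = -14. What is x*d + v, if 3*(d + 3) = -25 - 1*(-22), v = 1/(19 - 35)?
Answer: 895/16 ≈ 55.938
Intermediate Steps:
v = -1/16 (v = 1/(-16) = -1/16 ≈ -0.062500)
d = -4 (d = -3 + (-25 - 1*(-22))/3 = -3 + (-25 + 22)/3 = -3 + (⅓)*(-3) = -3 - 1 = -4)
x*d + v = -14*(-4) - 1/16 = 56 - 1/16 = 895/16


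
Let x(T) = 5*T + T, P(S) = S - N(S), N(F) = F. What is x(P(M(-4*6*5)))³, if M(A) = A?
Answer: 0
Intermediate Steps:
P(S) = 0 (P(S) = S - S = 0)
x(T) = 6*T
x(P(M(-4*6*5)))³ = (6*0)³ = 0³ = 0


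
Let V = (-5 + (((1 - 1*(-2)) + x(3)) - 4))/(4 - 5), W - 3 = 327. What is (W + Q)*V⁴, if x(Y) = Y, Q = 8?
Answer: 27378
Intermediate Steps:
W = 330 (W = 3 + 327 = 330)
V = 3 (V = (-5 + (((1 - 1*(-2)) + 3) - 4))/(4 - 5) = (-5 + (((1 + 2) + 3) - 4))/(-1) = (-5 + ((3 + 3) - 4))*(-1) = (-5 + (6 - 4))*(-1) = (-5 + 2)*(-1) = -3*(-1) = 3)
(W + Q)*V⁴ = (330 + 8)*3⁴ = 338*81 = 27378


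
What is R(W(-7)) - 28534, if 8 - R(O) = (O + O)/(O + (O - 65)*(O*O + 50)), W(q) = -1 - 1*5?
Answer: -43587731/1528 ≈ -28526.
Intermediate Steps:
W(q) = -6 (W(q) = -1 - 5 = -6)
R(O) = 8 - 2*O/(O + (-65 + O)*(50 + O**2)) (R(O) = 8 - (O + O)/(O + (O - 65)*(O*O + 50)) = 8 - 2*O/(O + (-65 + O)*(O**2 + 50)) = 8 - 2*O/(O + (-65 + O)*(50 + O**2)))
R(W(-7)) - 28534 = 2*(-13000 - 260*(-6)**2 + 4*(-6)**3 + 203*(-6))/(-3250 + (-6)**3 - 65*(-6)**2 + 51*(-6)) - 28534 = 2*(-13000 - 260*36 + 4*(-216) - 1218)/(-3250 - 216 - 65*36 - 306) - 28534 = 2*(-13000 - 9360 - 864 - 1218)/(-3250 - 216 - 2340 - 306) - 28534 = 2*(-24442)/(-6112) - 28534 = 2*(-1/6112)*(-24442) - 28534 = 12221/1528 - 28534 = -43587731/1528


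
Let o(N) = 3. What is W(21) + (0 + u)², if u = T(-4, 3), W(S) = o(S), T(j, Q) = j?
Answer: 19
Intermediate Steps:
W(S) = 3
u = -4
W(21) + (0 + u)² = 3 + (0 - 4)² = 3 + (-4)² = 3 + 16 = 19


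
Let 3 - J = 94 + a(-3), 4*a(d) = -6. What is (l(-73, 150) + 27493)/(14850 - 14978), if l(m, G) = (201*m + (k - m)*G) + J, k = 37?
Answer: -58461/256 ≈ -228.36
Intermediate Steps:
a(d) = -3/2 (a(d) = (¼)*(-6) = -3/2)
J = -179/2 (J = 3 - (94 - 3/2) = 3 - 1*185/2 = 3 - 185/2 = -179/2 ≈ -89.500)
l(m, G) = -179/2 + 201*m + G*(37 - m) (l(m, G) = (201*m + (37 - m)*G) - 179/2 = (201*m + G*(37 - m)) - 179/2 = -179/2 + 201*m + G*(37 - m))
(l(-73, 150) + 27493)/(14850 - 14978) = ((-179/2 + 37*150 + 201*(-73) - 1*150*(-73)) + 27493)/(14850 - 14978) = ((-179/2 + 5550 - 14673 + 10950) + 27493)/(-128) = (3475/2 + 27493)*(-1/128) = (58461/2)*(-1/128) = -58461/256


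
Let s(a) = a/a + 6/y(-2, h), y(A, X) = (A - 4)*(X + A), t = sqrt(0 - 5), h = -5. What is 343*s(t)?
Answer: 392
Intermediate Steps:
t = I*sqrt(5) (t = sqrt(-5) = I*sqrt(5) ≈ 2.2361*I)
y(A, X) = (-4 + A)*(A + X)
s(a) = 8/7 (s(a) = a/a + 6/((-2)**2 - 4*(-2) - 4*(-5) - 2*(-5)) = 1 + 6/(4 + 8 + 20 + 10) = 1 + 6/42 = 1 + 6*(1/42) = 1 + 1/7 = 8/7)
343*s(t) = 343*(8/7) = 392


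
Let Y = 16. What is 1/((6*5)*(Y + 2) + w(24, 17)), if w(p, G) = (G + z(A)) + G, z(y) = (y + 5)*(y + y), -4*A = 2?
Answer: 2/1139 ≈ 0.0017559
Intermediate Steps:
A = -½ (A = -¼*2 = -½ ≈ -0.50000)
z(y) = 2*y*(5 + y) (z(y) = (5 + y)*(2*y) = 2*y*(5 + y))
w(p, G) = -9/2 + 2*G (w(p, G) = (G + 2*(-½)*(5 - ½)) + G = (G + 2*(-½)*(9/2)) + G = (G - 9/2) + G = (-9/2 + G) + G = -9/2 + 2*G)
1/((6*5)*(Y + 2) + w(24, 17)) = 1/((6*5)*(16 + 2) + (-9/2 + 2*17)) = 1/(30*18 + (-9/2 + 34)) = 1/(540 + 59/2) = 1/(1139/2) = 2/1139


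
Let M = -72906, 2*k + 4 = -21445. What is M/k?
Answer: 145812/21449 ≈ 6.7981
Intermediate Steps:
k = -21449/2 (k = -2 + (½)*(-21445) = -2 - 21445/2 = -21449/2 ≈ -10725.)
M/k = -72906/(-21449/2) = -72906*(-2/21449) = 145812/21449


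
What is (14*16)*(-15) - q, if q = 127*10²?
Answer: -16060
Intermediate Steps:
q = 12700 (q = 127*100 = 12700)
(14*16)*(-15) - q = (14*16)*(-15) - 1*12700 = 224*(-15) - 12700 = -3360 - 12700 = -16060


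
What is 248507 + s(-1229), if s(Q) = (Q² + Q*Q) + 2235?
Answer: 3271624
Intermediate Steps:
s(Q) = 2235 + 2*Q² (s(Q) = (Q² + Q²) + 2235 = 2*Q² + 2235 = 2235 + 2*Q²)
248507 + s(-1229) = 248507 + (2235 + 2*(-1229)²) = 248507 + (2235 + 2*1510441) = 248507 + (2235 + 3020882) = 248507 + 3023117 = 3271624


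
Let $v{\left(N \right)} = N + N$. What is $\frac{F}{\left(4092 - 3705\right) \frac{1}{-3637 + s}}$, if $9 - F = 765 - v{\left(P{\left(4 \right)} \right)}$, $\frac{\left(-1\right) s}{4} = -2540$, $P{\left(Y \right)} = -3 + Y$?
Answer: $- \frac{4918342}{387} \approx -12709.0$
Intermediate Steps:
$s = 10160$ ($s = \left(-4\right) \left(-2540\right) = 10160$)
$v{\left(N \right)} = 2 N$
$F = -754$ ($F = 9 - \left(765 - 2 \left(-3 + 4\right)\right) = 9 - \left(765 - 2 \cdot 1\right) = 9 - \left(765 - 2\right) = 9 - 763 = -754$)
$\frac{F}{\left(4092 - 3705\right) \frac{1}{-3637 + s}} = - \frac{754}{\left(4092 - 3705\right) \frac{1}{-3637 + 10160}} = - \frac{754}{387 \cdot \frac{1}{6523}} = - \frac{754}{\frac{387}{6523}} = \left(-754\right) \frac{6523}{387} = - \frac{4918342}{387}$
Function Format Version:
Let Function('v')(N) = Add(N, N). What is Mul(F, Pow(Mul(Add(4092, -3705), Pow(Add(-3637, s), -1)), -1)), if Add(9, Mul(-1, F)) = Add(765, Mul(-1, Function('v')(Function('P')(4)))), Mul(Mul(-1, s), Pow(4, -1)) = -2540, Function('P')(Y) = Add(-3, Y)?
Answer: Rational(-4918342, 387) ≈ -12709.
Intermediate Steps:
s = 10160 (s = Mul(-4, -2540) = 10160)
Function('v')(N) = Mul(2, N)
F = -754 (F = Add(9, Mul(-1, Add(765, Mul(-1, Mul(2, Add(-3, 4)))))) = Add(9, Mul(-1, Add(765, Mul(-1, Mul(2, 1))))) = Add(9, Mul(-1, Add(765, Mul(-1, 2)))) = Add(9, Mul(-1, Add(765, -2))) = Add(9, Mul(-1, 763)) = Add(9, -763) = -754)
Mul(F, Pow(Mul(Add(4092, -3705), Pow(Add(-3637, s), -1)), -1)) = Mul(-754, Pow(Mul(Add(4092, -3705), Pow(Add(-3637, 10160), -1)), -1)) = Mul(-754, Pow(Mul(387, Pow(6523, -1)), -1)) = Mul(-754, Pow(Mul(387, Rational(1, 6523)), -1)) = Mul(-754, Pow(Rational(387, 6523), -1)) = Mul(-754, Rational(6523, 387)) = Rational(-4918342, 387)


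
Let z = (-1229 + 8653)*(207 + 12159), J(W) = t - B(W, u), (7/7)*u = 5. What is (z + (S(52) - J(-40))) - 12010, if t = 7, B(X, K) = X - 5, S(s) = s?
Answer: 91793174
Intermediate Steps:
u = 5
B(X, K) = -5 + X
J(W) = 12 - W (J(W) = 7 - (-5 + W) = 7 + (5 - W) = 12 - W)
z = 91805184 (z = 7424*12366 = 91805184)
(z + (S(52) - J(-40))) - 12010 = (91805184 + (52 - (12 - 1*(-40)))) - 12010 = (91805184 + (52 - (12 + 40))) - 12010 = (91805184 + (52 - 1*52)) - 12010 = (91805184 + (52 - 52)) - 12010 = (91805184 + 0) - 12010 = 91805184 - 12010 = 91793174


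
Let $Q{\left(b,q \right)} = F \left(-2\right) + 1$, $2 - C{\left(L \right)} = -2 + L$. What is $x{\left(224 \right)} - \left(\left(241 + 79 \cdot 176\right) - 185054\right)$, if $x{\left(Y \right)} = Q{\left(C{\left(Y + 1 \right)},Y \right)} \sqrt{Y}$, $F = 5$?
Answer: $170909 - 36 \sqrt{14} \approx 1.7077 \cdot 10^{5}$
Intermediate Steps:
$C{\left(L \right)} = 4 - L$ ($C{\left(L \right)} = 2 - \left(-2 + L\right) = 4 - L$)
$Q{\left(b,q \right)} = -9$ ($Q{\left(b,q \right)} = 5 \left(-2\right) + 1 = -10 + 1 = -9$)
$x{\left(Y \right)} = - 9 \sqrt{Y}$
$x{\left(224 \right)} - \left(\left(241 + 79 \cdot 176\right) - 185054\right) = - 9 \sqrt{224} - \left(\left(241 + 79 \cdot 176\right) - 185054\right) = - 9 \cdot 4 \sqrt{14} - \left(\left(241 + 13904\right) - 185054\right) = - 36 \sqrt{14} - \left(14145 - 185054\right) = - 36 \sqrt{14} - -170909 = - 36 \sqrt{14} + 170909 = 170909 - 36 \sqrt{14}$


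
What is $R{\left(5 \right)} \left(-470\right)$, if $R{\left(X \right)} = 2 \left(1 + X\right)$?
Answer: $-5640$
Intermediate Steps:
$R{\left(X \right)} = 2 + 2 X$
$R{\left(5 \right)} \left(-470\right) = \left(2 + 2 \cdot 5\right) \left(-470\right) = \left(2 + 10\right) \left(-470\right) = 12 \left(-470\right) = -5640$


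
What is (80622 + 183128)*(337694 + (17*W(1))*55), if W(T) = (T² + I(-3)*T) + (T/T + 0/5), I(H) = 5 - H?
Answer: 91532855000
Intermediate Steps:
W(T) = 1 + T² + 8*T (W(T) = (T² + (5 - 1*(-3))*T) + (T/T + 0/5) = (T² + (5 + 3)*T) + (1 + 0*(⅕)) = (T² + 8*T) + (1 + 0) = (T² + 8*T) + 1 = 1 + T² + 8*T)
(80622 + 183128)*(337694 + (17*W(1))*55) = (80622 + 183128)*(337694 + (17*(1 + 1² + 8*1))*55) = 263750*(337694 + (17*(1 + 1 + 8))*55) = 263750*(337694 + (17*10)*55) = 263750*(337694 + 170*55) = 263750*(337694 + 9350) = 263750*347044 = 91532855000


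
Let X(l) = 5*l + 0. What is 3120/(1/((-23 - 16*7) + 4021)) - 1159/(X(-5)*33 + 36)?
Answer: 9566089639/789 ≈ 1.2124e+7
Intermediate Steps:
X(l) = 5*l
3120/(1/((-23 - 16*7) + 4021)) - 1159/(X(-5)*33 + 36) = 3120/(1/((-23 - 16*7) + 4021)) - 1159/((5*(-5))*33 + 36) = 3120/(1/((-23 - 112) + 4021)) - 1159/(-25*33 + 36) = 3120/(1/(-135 + 4021)) - 1159/(-825 + 36) = 3120/(1/3886) - 1159/(-789) = 3120/(1/3886) - 1159*(-1/789) = 3120*3886 + 1159/789 = 12124320 + 1159/789 = 9566089639/789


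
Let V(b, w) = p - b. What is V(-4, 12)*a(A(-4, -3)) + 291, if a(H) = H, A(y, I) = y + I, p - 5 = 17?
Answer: 109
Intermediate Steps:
p = 22 (p = 5 + 17 = 22)
A(y, I) = I + y
V(b, w) = 22 - b
V(-4, 12)*a(A(-4, -3)) + 291 = (22 - 1*(-4))*(-3 - 4) + 291 = (22 + 4)*(-7) + 291 = 26*(-7) + 291 = -182 + 291 = 109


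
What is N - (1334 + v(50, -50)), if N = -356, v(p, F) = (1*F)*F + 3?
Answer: -4193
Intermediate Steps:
v(p, F) = 3 + F**2 (v(p, F) = F*F + 3 = F**2 + 3 = 3 + F**2)
N - (1334 + v(50, -50)) = -356 - (1334 + (3 + (-50)**2)) = -356 - (1334 + (3 + 2500)) = -356 - (1334 + 2503) = -356 - 1*3837 = -356 - 3837 = -4193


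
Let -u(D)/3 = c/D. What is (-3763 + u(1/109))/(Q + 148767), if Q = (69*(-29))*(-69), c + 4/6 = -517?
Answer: 82757/143418 ≈ 0.57703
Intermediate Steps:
c = -1553/3 (c = -⅔ - 517 = -1553/3 ≈ -517.67)
u(D) = 1553/D (u(D) = -(-1553)/D = 1553/D)
Q = 138069 (Q = -2001*(-69) = 138069)
(-3763 + u(1/109))/(Q + 148767) = (-3763 + 1553/(1/109))/(138069 + 148767) = (-3763 + 1553/(1/109))/286836 = (-3763 + 1553*109)*(1/286836) = (-3763 + 169277)*(1/286836) = 165514*(1/286836) = 82757/143418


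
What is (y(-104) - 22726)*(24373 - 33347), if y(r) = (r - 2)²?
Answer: 103111260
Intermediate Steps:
y(r) = (-2 + r)²
(y(-104) - 22726)*(24373 - 33347) = ((-2 - 104)² - 22726)*(24373 - 33347) = ((-106)² - 22726)*(-8974) = (11236 - 22726)*(-8974) = -11490*(-8974) = 103111260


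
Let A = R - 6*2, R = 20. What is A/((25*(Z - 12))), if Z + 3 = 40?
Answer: 8/625 ≈ 0.012800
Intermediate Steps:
Z = 37 (Z = -3 + 40 = 37)
A = 8 (A = 20 - 6*2 = 20 - 12 = 8)
A/((25*(Z - 12))) = 8/((25*(37 - 12))) = 8/((25*25)) = 8/625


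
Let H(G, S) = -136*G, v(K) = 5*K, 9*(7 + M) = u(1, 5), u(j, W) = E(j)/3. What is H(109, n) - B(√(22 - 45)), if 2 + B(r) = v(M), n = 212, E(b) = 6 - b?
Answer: -399274/27 ≈ -14788.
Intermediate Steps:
u(j, W) = 2 - j/3 (u(j, W) = (6 - j)/3 = (6 - j)*(⅓) = 2 - j/3)
M = -184/27 (M = -7 + (2 - ⅓*1)/9 = -7 + (2 - ⅓)/9 = -7 + (⅑)*(5/3) = -7 + 5/27 = -184/27 ≈ -6.8148)
B(r) = -974/27 (B(r) = -2 + 5*(-184/27) = -2 - 920/27 = -974/27)
H(109, n) - B(√(22 - 45)) = -136*109 - 1*(-974/27) = -14824 + 974/27 = -399274/27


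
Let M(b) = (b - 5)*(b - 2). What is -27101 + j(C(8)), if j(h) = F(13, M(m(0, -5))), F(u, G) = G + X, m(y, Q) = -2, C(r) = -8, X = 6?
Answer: -27067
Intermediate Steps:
M(b) = (-5 + b)*(-2 + b)
F(u, G) = 6 + G (F(u, G) = G + 6 = 6 + G)
j(h) = 34 (j(h) = 6 + (10 + (-2)² - 7*(-2)) = 6 + (10 + 4 + 14) = 6 + 28 = 34)
-27101 + j(C(8)) = -27101 + 34 = -27067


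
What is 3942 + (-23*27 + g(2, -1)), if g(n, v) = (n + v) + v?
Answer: 3321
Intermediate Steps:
g(n, v) = n + 2*v
3942 + (-23*27 + g(2, -1)) = 3942 + (-23*27 + (2 + 2*(-1))) = 3942 + (-621 + (2 - 2)) = 3942 + (-621 + 0) = 3942 - 621 = 3321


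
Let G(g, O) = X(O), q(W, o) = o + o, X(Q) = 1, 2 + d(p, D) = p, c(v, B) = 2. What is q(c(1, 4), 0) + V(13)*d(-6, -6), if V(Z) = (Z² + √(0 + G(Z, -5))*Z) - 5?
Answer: -1416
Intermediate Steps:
d(p, D) = -2 + p
q(W, o) = 2*o
G(g, O) = 1
V(Z) = -5 + Z + Z² (V(Z) = (Z² + √(0 + 1)*Z) - 5 = (Z² + √1*Z) - 5 = (Z² + 1*Z) - 5 = (Z² + Z) - 5 = (Z + Z²) - 5 = -5 + Z + Z²)
q(c(1, 4), 0) + V(13)*d(-6, -6) = 2*0 + (-5 + 13 + 13²)*(-2 - 6) = 0 + (-5 + 13 + 169)*(-8) = 0 + 177*(-8) = 0 - 1416 = -1416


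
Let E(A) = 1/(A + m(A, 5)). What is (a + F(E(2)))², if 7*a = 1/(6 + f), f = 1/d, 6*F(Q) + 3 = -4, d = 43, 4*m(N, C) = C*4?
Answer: 154579489/118330884 ≈ 1.3063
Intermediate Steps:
m(N, C) = C (m(N, C) = (C*4)/4 = (4*C)/4 = C)
E(A) = 1/(5 + A) (E(A) = 1/(A + 5) = 1/(5 + A))
F(Q) = -7/6 (F(Q) = -½ + (⅙)*(-4) = -½ - ⅔ = -7/6)
f = 1/43 ≈ 0.023256
a = 43/1813 (a = 1/(7*(6 + 1/43)) = 1/(7*(259/43)) = (⅐)*(43/259) = 43/1813 ≈ 0.023718)
(a + F(E(2)))² = (43/1813 - 7/6)² = (-12433/10878)² = 154579489/118330884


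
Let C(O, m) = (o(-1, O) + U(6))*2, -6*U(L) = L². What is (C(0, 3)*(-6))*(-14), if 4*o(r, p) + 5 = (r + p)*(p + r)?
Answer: -1176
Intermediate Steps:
U(L) = -L²/6
o(r, p) = -5/4 + (p + r)²/4 (o(r, p) = -5/4 + ((r + p)*(p + r))/4 = -5/4 + ((p + r)*(p + r))/4 = -5/4 + (p + r)²/4)
C(O, m) = -29/2 + (-1 + O)²/2 (C(O, m) = ((-5/4 + (O - 1)²/4) - ⅙*6²)*2 = ((-5/4 + (-1 + O)²/4) - ⅙*36)*2 = ((-5/4 + (-1 + O)²/4) - 6)*2 = (-29/4 + (-1 + O)²/4)*2 = -29/2 + (-1 + O)²/2)
(C(0, 3)*(-6))*(-14) = ((-29/2 + (-1 + 0)²/2)*(-6))*(-14) = ((-29/2 + (½)*(-1)²)*(-6))*(-14) = ((-29/2 + (½)*1)*(-6))*(-14) = ((-29/2 + ½)*(-6))*(-14) = -14*(-6)*(-14) = 84*(-14) = -1176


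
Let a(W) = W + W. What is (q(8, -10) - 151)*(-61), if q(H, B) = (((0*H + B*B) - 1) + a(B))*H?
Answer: -29341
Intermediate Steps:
a(W) = 2*W
q(H, B) = H*(-1 + B² + 2*B) (q(H, B) = (((0*H + B*B) - 1) + 2*B)*H = (((0 + B²) - 1) + 2*B)*H = ((B² - 1) + 2*B)*H = ((-1 + B²) + 2*B)*H = (-1 + B² + 2*B)*H = H*(-1 + B² + 2*B))
(q(8, -10) - 151)*(-61) = (8*(-1 + (-10)² + 2*(-10)) - 151)*(-61) = (8*(-1 + 100 - 20) - 151)*(-61) = (8*79 - 151)*(-61) = (632 - 151)*(-61) = 481*(-61) = -29341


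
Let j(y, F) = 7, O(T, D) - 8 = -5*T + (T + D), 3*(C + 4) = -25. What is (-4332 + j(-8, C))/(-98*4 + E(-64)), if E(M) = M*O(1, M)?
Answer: -4325/3448 ≈ -1.2544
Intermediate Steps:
C = -37/3 (C = -4 + (1/3)*(-25) = -4 - 25/3 = -37/3 ≈ -12.333)
O(T, D) = 8 + D - 4*T (O(T, D) = 8 + (-5*T + (T + D)) = 8 + (-5*T + (D + T)) = 8 + (D - 4*T) = 8 + D - 4*T)
E(M) = M*(4 + M) (E(M) = M*(8 + M - 4*1) = M*(8 + M - 4) = M*(4 + M))
(-4332 + j(-8, C))/(-98*4 + E(-64)) = (-4332 + 7)/(-98*4 - 64*(4 - 64)) = -4325/(-392 - 64*(-60)) = -4325/(-392 + 3840) = -4325/3448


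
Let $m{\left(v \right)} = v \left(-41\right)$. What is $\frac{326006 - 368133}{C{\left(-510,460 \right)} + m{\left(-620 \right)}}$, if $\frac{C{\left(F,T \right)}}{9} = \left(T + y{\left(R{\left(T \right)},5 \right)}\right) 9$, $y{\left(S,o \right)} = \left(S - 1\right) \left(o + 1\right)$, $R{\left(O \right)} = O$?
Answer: $- \frac{42127}{285754} \approx -0.14742$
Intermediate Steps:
$y{\left(S,o \right)} = \left(1 + o\right) \left(-1 + S\right)$ ($y{\left(S,o \right)} = \left(-1 + S\right) \left(1 + o\right) = \left(1 + o\right) \left(-1 + S\right)$)
$m{\left(v \right)} = - 41 v$
$C{\left(F,T \right)} = -486 + 567 T$ ($C{\left(F,T \right)} = 9 \left(T + \left(-1 + T - 5 + T 5\right)\right) 9 = 9 \left(T + \left(-1 + T - 5 + 5 T\right)\right) 9 = 9 \left(T + \left(-6 + 6 T\right)\right) 9 = 9 \left(-6 + 7 T\right) 9 = 9 \left(-54 + 63 T\right) = -486 + 567 T$)
$\frac{326006 - 368133}{C{\left(-510,460 \right)} + m{\left(-620 \right)}} = \frac{326006 - 368133}{\left(-486 + 567 \cdot 460\right) - -25420} = - \frac{42127}{\left(-486 + 260820\right) + 25420} = - \frac{42127}{260334 + 25420} = - \frac{42127}{285754}$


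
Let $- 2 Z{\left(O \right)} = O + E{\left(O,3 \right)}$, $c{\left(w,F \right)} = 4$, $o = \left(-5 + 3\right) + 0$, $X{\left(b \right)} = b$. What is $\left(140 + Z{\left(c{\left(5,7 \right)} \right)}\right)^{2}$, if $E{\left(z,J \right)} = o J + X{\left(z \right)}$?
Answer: $19321$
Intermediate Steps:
$o = -2$ ($o = -2 + 0 = -2$)
$E{\left(z,J \right)} = z - 2 J$ ($E{\left(z,J \right)} = - 2 J + z = z - 2 J$)
$Z{\left(O \right)} = 3 - O$ ($Z{\left(O \right)} = - \frac{O + \left(O - 6\right)}{2} = - \frac{O + \left(-6 + O\right)}{2} = - \frac{-6 + 2 O}{2} = 3 - O$)
$\left(140 + Z{\left(c{\left(5,7 \right)} \right)}\right)^{2} = \left(140 + \left(3 - 4\right)\right)^{2} = \left(140 - 1\right)^{2} = 139^{2} = 19321$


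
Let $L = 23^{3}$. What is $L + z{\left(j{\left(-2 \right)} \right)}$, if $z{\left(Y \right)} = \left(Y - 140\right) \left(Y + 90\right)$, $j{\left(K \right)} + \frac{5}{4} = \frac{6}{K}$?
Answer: $- \frac{3239}{16} \approx -202.44$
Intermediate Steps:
$j{\left(K \right)} = - \frac{5}{4} + \frac{6}{K}$
$L = 12167$
$z{\left(Y \right)} = \left(-140 + Y\right) \left(90 + Y\right)$
$L + z{\left(j{\left(-2 \right)} \right)} = 12167 - \left(12600 - \left(- \frac{5}{4} + \frac{6}{-2}\right)^{2} + 50 \left(- \frac{5}{4} + \frac{6}{-2}\right)\right) = 12167 - \left(12600 - \left(- \frac{5}{4} + 6 \left(- \frac{1}{2}\right)\right)^{2} + 50 \left(- \frac{5}{4} + 6 \left(- \frac{1}{2}\right)\right)\right) = 12167 - \left(12600 - \left(- \frac{5}{4} - 3\right)^{2} + 50 \left(- \frac{5}{4} - 3\right)\right) = 12167 - \left(\frac{24775}{2} - \frac{289}{16}\right) = 12167 + \left(-12600 + \frac{289}{16} + \frac{425}{2}\right) = 12167 - \frac{197911}{16} = - \frac{3239}{16}$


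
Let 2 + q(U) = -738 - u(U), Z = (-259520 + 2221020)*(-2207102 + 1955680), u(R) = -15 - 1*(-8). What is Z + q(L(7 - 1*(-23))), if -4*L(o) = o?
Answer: -493164253733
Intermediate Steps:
u(R) = -7 (u(R) = -15 + 8 = -7)
L(o) = -o/4
Z = -493164253000 (Z = 1961500*(-251422) = -493164253000)
q(U) = -733 (q(U) = -2 + (-738 - 1*(-7)) = -2 + (-738 + 7) = -2 - 731 = -733)
Z + q(L(7 - 1*(-23))) = -493164253000 - 733 = -493164253733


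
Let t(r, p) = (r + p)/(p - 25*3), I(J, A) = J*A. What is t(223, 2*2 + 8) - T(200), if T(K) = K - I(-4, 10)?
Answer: -15355/63 ≈ -243.73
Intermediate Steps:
I(J, A) = A*J
T(K) = 40 + K (T(K) = K - 10*(-4) = K - 1*(-40) = K + 40 = 40 + K)
t(r, p) = (p + r)/(-75 + p) (t(r, p) = (p + r)/(p - 75) = (p + r)/(-75 + p))
t(223, 2*2 + 8) - T(200) = ((2*2 + 8) + 223)/(-75 + (2*2 + 8)) - (40 + 200) = ((4 + 8) + 223)/(-75 + (4 + 8)) - 1*240 = (12 + 223)/(-75 + 12) - 240 = 235/(-63) - 240 = -1/63*235 - 240 = -235/63 - 240 = -15355/63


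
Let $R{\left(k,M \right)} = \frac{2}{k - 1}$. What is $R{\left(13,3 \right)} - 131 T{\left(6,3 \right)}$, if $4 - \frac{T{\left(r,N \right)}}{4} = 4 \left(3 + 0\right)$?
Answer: $\frac{25153}{6} \approx 4192.2$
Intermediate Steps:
$R{\left(k,M \right)} = \frac{2}{-1 + k}$ ($R{\left(k,M \right)} = \frac{2}{k - 1} = \frac{2}{-1 + k}$)
$T{\left(r,N \right)} = -32$ ($T{\left(r,N \right)} = 16 - 4 \cdot 4 \left(3 + 0\right) = 16 - 4 \cdot 4 \cdot 3 = 16 - 48 = -32$)
$R{\left(13,3 \right)} - 131 T{\left(6,3 \right)} = \frac{2}{-1 + 13} - -4192 = \frac{2}{12} + 4192 = 2 \cdot \frac{1}{12} + 4192 = \frac{1}{6} + 4192 = \frac{25153}{6}$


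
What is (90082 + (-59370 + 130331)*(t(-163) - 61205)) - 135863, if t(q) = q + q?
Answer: -4366347072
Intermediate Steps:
t(q) = 2*q
(90082 + (-59370 + 130331)*(t(-163) - 61205)) - 135863 = (90082 + (-59370 + 130331)*(2*(-163) - 61205)) - 135863 = (90082 + 70961*(-326 - 61205)) - 135863 = (90082 + 70961*(-61531)) - 135863 = (90082 - 4366301291) - 135863 = -4366211209 - 135863 = -4366347072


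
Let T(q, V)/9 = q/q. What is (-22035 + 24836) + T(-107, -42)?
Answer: 2810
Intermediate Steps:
T(q, V) = 9 (T(q, V) = 9*(q/q) = 9*1 = 9)
(-22035 + 24836) + T(-107, -42) = (-22035 + 24836) + 9 = 2801 + 9 = 2810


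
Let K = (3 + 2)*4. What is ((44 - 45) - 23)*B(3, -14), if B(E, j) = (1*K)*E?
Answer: -1440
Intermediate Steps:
K = 20 (K = 5*4 = 20)
B(E, j) = 20*E (B(E, j) = (1*20)*E = 20*E)
((44 - 45) - 23)*B(3, -14) = ((44 - 45) - 23)*(20*3) = (-1 - 23)*60 = -24*60 = -1440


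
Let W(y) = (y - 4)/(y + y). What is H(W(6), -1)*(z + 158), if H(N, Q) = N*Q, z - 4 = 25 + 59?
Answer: -41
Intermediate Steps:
z = 88 (z = 4 + (25 + 59) = 4 + 84 = 88)
W(y) = (-4 + y)/(2*y) (W(y) = (-4 + y)/((2*y)) = (-4 + y)*(1/(2*y)) = (-4 + y)/(2*y))
H(W(6), -1)*(z + 158) = (((½)*(-4 + 6)/6)*(-1))*(88 + 158) = (((½)*(⅙)*2)*(-1))*246 = ((⅙)*(-1))*246 = -⅙*246 = -41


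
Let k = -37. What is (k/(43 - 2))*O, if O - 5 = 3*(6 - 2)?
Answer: -629/41 ≈ -15.341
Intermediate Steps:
O = 17 (O = 5 + 3*(6 - 2) = 5 + 3*4 = 5 + 12 = 17)
(k/(43 - 2))*O = (-37/(43 - 2))*17 = (-37/41)*17 = ((1/41)*(-37))*17 = -37/41*17 = -629/41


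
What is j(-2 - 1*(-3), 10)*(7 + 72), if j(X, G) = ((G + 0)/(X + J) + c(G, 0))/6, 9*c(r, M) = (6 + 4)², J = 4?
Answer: 4661/27 ≈ 172.63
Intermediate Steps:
c(r, M) = 100/9 (c(r, M) = (6 + 4)²/9 = (⅑)*10² = (⅑)*100 = 100/9)
j(X, G) = 50/27 + G/(6*(4 + X)) (j(X, G) = ((G + 0)/(X + 4) + 100/9)/6 = (G/(4 + X) + 100/9)/6 = (100/9 + G/(4 + X))/6 = 50/27 + G/(6*(4 + X)))
j(-2 - 1*(-3), 10)*(7 + 72) = ((400 + 9*10 + 100*(-2 - 1*(-3)))/(54*(4 + (-2 - 1*(-3)))))*(7 + 72) = ((400 + 90 + 100*(-2 + 3))/(54*(4 + (-2 + 3))))*79 = ((400 + 90 + 100*1)/(54*(4 + 1)))*79 = ((1/54)*(400 + 90 + 100)/5)*79 = ((1/54)*(⅕)*590)*79 = (59/27)*79 = 4661/27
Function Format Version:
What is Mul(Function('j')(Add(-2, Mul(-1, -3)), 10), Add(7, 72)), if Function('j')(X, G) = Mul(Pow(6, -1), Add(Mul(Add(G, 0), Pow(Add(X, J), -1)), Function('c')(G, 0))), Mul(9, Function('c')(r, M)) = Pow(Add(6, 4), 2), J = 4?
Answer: Rational(4661, 27) ≈ 172.63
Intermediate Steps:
Function('c')(r, M) = Rational(100, 9) (Function('c')(r, M) = Mul(Rational(1, 9), Pow(Add(6, 4), 2)) = Mul(Rational(1, 9), Pow(10, 2)) = Mul(Rational(1, 9), 100) = Rational(100, 9))
Function('j')(X, G) = Add(Rational(50, 27), Mul(Rational(1, 6), G, Pow(Add(4, X), -1))) (Function('j')(X, G) = Mul(Pow(6, -1), Add(Mul(Add(G, 0), Pow(Add(X, 4), -1)), Rational(100, 9))) = Mul(Rational(1, 6), Add(Mul(G, Pow(Add(4, X), -1)), Rational(100, 9))) = Mul(Rational(1, 6), Add(Rational(100, 9), Mul(G, Pow(Add(4, X), -1)))) = Add(Rational(50, 27), Mul(Rational(1, 6), G, Pow(Add(4, X), -1))))
Mul(Function('j')(Add(-2, Mul(-1, -3)), 10), Add(7, 72)) = Mul(Mul(Rational(1, 54), Pow(Add(4, Add(-2, Mul(-1, -3))), -1), Add(400, Mul(9, 10), Mul(100, Add(-2, Mul(-1, -3))))), Add(7, 72)) = Mul(Mul(Rational(1, 54), Pow(Add(4, Add(-2, 3)), -1), Add(400, 90, Mul(100, Add(-2, 3)))), 79) = Mul(Mul(Rational(1, 54), Pow(Add(4, 1), -1), Add(400, 90, Mul(100, 1))), 79) = Mul(Mul(Rational(1, 54), Pow(5, -1), Add(400, 90, 100)), 79) = Mul(Mul(Rational(1, 54), Rational(1, 5), 590), 79) = Mul(Rational(59, 27), 79) = Rational(4661, 27)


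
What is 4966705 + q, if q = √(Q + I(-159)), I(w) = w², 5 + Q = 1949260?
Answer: 4966705 + 2*√493634 ≈ 4.9681e+6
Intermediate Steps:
Q = 1949255 (Q = -5 + 1949260 = 1949255)
q = 2*√493634 (q = √(1949255 + (-159)²) = √(1949255 + 25281) = √1974536 = 2*√493634 ≈ 1405.2)
4966705 + q = 4966705 + 2*√493634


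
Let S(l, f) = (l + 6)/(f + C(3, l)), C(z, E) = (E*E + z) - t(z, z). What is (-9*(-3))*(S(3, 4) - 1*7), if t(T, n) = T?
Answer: -2214/13 ≈ -170.31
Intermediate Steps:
C(z, E) = E² (C(z, E) = (E*E + z) - z = (E² + z) - z = (z + E²) - z = E²)
S(l, f) = (6 + l)/(f + l²) (S(l, f) = (l + 6)/(f + l²) = (6 + l)/(f + l²))
(-9*(-3))*(S(3, 4) - 1*7) = (-9*(-3))*((6 + 3)/(4 + 3²) - 1*7) = 27*(9/(4 + 9) - 7) = 27*(9/13 - 7) = 27*(-82/13) = -2214/13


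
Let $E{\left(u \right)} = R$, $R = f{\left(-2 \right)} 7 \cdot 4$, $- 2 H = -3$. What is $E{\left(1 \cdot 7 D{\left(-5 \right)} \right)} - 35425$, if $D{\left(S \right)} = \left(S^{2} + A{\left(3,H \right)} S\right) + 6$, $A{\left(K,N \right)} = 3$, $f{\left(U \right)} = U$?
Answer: $-35481$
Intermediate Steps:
$H = \frac{3}{2}$ ($H = \left(- \frac{1}{2}\right) \left(-3\right) = \frac{3}{2} \approx 1.5$)
$D{\left(S \right)} = 6 + S^{2} + 3 S$ ($D{\left(S \right)} = \left(S^{2} + 3 S\right) + 6 = 6 + S^{2} + 3 S$)
$R = -56$ ($R = \left(-2\right) 7 \cdot 4 = \left(-14\right) 4 = -56$)
$E{\left(u \right)} = -56$
$E{\left(1 \cdot 7 D{\left(-5 \right)} \right)} - 35425 = -56 - 35425 = -35481$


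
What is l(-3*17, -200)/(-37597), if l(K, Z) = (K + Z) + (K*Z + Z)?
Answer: -9749/37597 ≈ -0.25930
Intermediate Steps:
l(K, Z) = K + 2*Z + K*Z (l(K, Z) = (K + Z) + (Z + K*Z) = K + 2*Z + K*Z)
l(-3*17, -200)/(-37597) = (-3*17 + 2*(-200) - 3*17*(-200))/(-37597) = (-51 - 400 - 51*(-200))*(-1/37597) = (-51 - 400 + 10200)*(-1/37597) = 9749*(-1/37597) = -9749/37597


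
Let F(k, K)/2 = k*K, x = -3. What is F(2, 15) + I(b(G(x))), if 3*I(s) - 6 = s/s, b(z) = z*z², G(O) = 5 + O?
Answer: 187/3 ≈ 62.333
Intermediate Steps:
b(z) = z³
I(s) = 7/3 (I(s) = 2 + (s/s)/3 = 2 + (⅓)*1 = 2 + ⅓ = 7/3)
F(k, K) = 2*K*k (F(k, K) = 2*(k*K) = 2*(K*k) = 2*K*k)
F(2, 15) + I(b(G(x))) = 2*15*2 + 7/3 = 60 + 7/3 = 187/3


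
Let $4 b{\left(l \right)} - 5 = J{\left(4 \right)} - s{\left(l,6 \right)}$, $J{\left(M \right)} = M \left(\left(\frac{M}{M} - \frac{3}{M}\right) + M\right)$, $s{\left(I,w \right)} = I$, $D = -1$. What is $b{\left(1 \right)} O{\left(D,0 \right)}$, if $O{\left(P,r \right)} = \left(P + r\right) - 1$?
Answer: $- \frac{21}{2} \approx -10.5$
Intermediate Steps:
$O{\left(P,r \right)} = -1 + P + r$
$J{\left(M \right)} = M \left(1 + M - \frac{3}{M}\right)$ ($J{\left(M \right)} = M \left(\left(1 - \frac{3}{M}\right) + M\right) = M \left(1 + M - \frac{3}{M}\right)$)
$b{\left(l \right)} = \frac{11}{2} - \frac{l}{4}$ ($b{\left(l \right)} = \frac{5}{4} + \frac{\left(-3 + 4 + 4^{2}\right) - l}{4} = \frac{5}{4} + \frac{\left(-3 + 4 + 16\right) - l}{4} = \frac{5}{4} + \frac{17 - l}{4} = \frac{5}{4} - \left(- \frac{17}{4} + \frac{l}{4}\right) = \frac{11}{2} - \frac{l}{4}$)
$b{\left(1 \right)} O{\left(D,0 \right)} = \left(\frac{11}{2} - \frac{1}{4}\right) \left(-1 - 1 + 0\right) = \left(\frac{11}{2} - \frac{1}{4}\right) \left(-2\right) = \frac{21}{4} \left(-2\right) = - \frac{21}{2}$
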